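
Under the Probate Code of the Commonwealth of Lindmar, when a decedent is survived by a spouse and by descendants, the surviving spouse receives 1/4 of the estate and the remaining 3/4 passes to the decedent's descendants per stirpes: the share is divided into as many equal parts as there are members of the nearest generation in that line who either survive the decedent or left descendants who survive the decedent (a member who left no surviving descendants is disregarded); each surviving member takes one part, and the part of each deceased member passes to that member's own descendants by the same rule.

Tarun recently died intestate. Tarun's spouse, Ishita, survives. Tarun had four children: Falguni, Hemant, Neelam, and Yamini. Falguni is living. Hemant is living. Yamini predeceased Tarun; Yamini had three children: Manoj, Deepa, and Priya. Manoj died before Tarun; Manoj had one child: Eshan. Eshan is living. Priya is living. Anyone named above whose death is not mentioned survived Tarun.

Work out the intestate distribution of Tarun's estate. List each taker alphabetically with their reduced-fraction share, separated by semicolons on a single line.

Ishita, as surviving spouse, takes 1/4.
The remaining 3/4 passes to Tarun's descendants per stirpes.
The 3/4 is divided into 4 equal shares of 3/16 among Falguni, Hemant, Neelam, Yamini.
Falguni is living and takes 3/16.
Hemant is living and takes 3/16.
Neelam is living and takes 3/16.
Yamini predeceased; the 3/16 allotted to Yamini's branch passes to Yamini's issue by representation.
The 3/16 is divided into 3 equal shares of 1/16 among Manoj, Deepa, Priya.
Manoj predeceased; the 1/16 allotted to Manoj's branch passes to Manoj's issue by representation.
Eshan is the sole taker at this level and receives the full 1/16.
Deepa is living and takes 1/16.
Priya is living and takes 1/16.

Deepa 1/16; Eshan 1/16; Falguni 3/16; Hemant 3/16; Ishita 1/4; Neelam 3/16; Priya 1/16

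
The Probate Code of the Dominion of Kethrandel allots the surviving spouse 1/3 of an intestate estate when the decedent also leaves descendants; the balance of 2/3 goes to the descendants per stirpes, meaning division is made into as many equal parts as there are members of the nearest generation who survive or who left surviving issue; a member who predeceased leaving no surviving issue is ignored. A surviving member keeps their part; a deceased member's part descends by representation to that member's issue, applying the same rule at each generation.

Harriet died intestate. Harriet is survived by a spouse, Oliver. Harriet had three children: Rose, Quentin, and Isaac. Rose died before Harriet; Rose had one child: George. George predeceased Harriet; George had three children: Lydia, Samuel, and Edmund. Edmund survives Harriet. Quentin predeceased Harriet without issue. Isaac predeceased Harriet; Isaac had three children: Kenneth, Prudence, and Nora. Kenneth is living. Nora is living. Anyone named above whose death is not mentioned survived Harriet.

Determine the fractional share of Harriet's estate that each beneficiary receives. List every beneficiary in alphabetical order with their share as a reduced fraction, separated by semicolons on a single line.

Oliver, as surviving spouse, takes 1/3.
The remaining 2/3 passes to Harriet's descendants per stirpes.
Quentin left no surviving issue, so that branch lapses and is disregarded.
The 2/3 is divided into 2 equal shares of 1/3 among Rose, Isaac.
Rose predeceased; the 1/3 allotted to Rose's branch passes to Rose's issue by representation.
George's line is the sole branch at this level, so the full 1/3 passes to George's issue by representation.
The 1/3 is divided into 3 equal shares of 1/9 among Lydia, Samuel, Edmund.
Lydia is living and takes 1/9.
Samuel is living and takes 1/9.
Edmund is living and takes 1/9.
Isaac predeceased; the 1/3 allotted to Isaac's branch passes to Isaac's issue by representation.
The 1/3 is divided into 3 equal shares of 1/9 among Kenneth, Prudence, Nora.
Kenneth is living and takes 1/9.
Prudence is living and takes 1/9.
Nora is living and takes 1/9.

Edmund 1/9; Kenneth 1/9; Lydia 1/9; Nora 1/9; Oliver 1/3; Prudence 1/9; Samuel 1/9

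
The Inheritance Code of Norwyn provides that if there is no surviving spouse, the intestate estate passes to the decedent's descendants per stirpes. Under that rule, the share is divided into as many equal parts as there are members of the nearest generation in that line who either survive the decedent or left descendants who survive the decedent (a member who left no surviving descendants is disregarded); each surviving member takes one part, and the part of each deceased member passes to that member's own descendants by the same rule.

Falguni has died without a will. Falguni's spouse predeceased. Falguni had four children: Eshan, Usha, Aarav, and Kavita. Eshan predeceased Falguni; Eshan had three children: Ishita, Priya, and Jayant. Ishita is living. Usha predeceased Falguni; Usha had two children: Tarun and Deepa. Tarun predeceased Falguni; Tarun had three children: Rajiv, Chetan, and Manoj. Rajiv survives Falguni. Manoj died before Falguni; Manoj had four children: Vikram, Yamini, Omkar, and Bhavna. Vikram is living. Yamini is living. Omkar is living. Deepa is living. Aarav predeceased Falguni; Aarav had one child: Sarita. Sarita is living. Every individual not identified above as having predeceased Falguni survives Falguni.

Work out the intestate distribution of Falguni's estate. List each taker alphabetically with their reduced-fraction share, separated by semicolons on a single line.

Bhavna 1/96; Chetan 1/24; Deepa 1/8; Ishita 1/12; Jayant 1/12; Kavita 1/4; Omkar 1/96; Priya 1/12; Rajiv 1/24; Sarita 1/4; Vikram 1/96; Yamini 1/96

There is no surviving spouse, so the entire estate passes to Falguni's descendants per stirpes.
The estate is divided into 4 equal shares of 1/4 among Eshan, Usha, Aarav, Kavita.
Eshan predeceased; the 1/4 allotted to Eshan's branch passes to Eshan's issue by representation.
The 1/4 is divided into 3 equal shares of 1/12 among Ishita, Priya, Jayant.
Ishita is living and takes 1/12.
Priya is living and takes 1/12.
Jayant is living and takes 1/12.
Usha predeceased; the 1/4 allotted to Usha's branch passes to Usha's issue by representation.
The 1/4 is divided into 2 equal shares of 1/8 among Tarun, Deepa.
Tarun predeceased; the 1/8 allotted to Tarun's branch passes to Tarun's issue by representation.
The 1/8 is divided into 3 equal shares of 1/24 among Rajiv, Chetan, Manoj.
Rajiv is living and takes 1/24.
Chetan is living and takes 1/24.
Manoj predeceased; the 1/24 allotted to Manoj's branch passes to Manoj's issue by representation.
The 1/24 is divided into 4 equal shares of 1/96 among Vikram, Yamini, Omkar, Bhavna.
Vikram is living and takes 1/96.
Yamini is living and takes 1/96.
Omkar is living and takes 1/96.
Bhavna is living and takes 1/96.
Deepa is living and takes 1/8.
Aarav predeceased; the 1/4 allotted to Aarav's branch passes to Aarav's issue by representation.
Sarita is the sole taker at this level and receives the full 1/4.
Kavita is living and takes 1/4.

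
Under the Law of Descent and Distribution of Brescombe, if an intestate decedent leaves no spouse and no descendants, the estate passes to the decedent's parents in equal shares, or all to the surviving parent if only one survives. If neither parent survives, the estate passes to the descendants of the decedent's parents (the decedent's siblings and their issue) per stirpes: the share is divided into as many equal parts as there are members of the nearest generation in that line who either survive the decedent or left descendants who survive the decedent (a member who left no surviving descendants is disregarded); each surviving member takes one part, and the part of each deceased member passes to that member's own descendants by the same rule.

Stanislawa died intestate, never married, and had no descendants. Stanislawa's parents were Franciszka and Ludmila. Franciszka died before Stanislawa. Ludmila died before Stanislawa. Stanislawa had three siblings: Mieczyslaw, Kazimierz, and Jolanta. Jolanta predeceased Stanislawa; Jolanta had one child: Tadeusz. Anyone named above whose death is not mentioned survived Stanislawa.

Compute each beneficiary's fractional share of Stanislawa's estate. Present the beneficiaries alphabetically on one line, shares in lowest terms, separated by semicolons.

Kazimierz 1/3; Mieczyslaw 1/3; Tadeusz 1/3

Neither parent survives and there are no descendants, so the estate passes to Stanislawa's siblings and their issue per stirpes.
The estate is divided into 3 equal shares of 1/3 among Mieczyslaw, Kazimierz, Jolanta.
Mieczyslaw is living and takes 1/3.
Kazimierz is living and takes 1/3.
Jolanta predeceased; the 1/3 allotted to Jolanta's branch passes to Jolanta's issue by representation.
Tadeusz is the sole taker at this level and receives the full 1/3.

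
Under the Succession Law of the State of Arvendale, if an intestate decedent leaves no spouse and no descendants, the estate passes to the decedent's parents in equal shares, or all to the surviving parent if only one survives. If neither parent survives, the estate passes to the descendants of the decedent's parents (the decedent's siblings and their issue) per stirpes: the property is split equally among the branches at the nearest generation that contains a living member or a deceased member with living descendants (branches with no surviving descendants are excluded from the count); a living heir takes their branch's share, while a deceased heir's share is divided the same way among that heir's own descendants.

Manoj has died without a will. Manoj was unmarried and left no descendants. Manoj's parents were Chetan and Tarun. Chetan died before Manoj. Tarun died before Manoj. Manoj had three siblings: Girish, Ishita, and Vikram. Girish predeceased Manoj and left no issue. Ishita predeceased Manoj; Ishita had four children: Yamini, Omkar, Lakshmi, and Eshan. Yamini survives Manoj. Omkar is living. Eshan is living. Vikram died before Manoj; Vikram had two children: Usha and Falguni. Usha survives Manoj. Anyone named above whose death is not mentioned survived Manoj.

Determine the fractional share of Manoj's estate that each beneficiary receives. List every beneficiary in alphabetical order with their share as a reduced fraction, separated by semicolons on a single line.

Eshan 1/8; Falguni 1/4; Lakshmi 1/8; Omkar 1/8; Usha 1/4; Yamini 1/8

Neither parent survives and there are no descendants, so the estate passes to Manoj's siblings and their issue per stirpes.
Girish left no surviving issue, so that branch lapses and is disregarded.
The estate is divided into 2 equal shares of 1/2 among Ishita, Vikram.
Ishita predeceased; the 1/2 allotted to Ishita's branch passes to Ishita's issue by representation.
The 1/2 is divided into 4 equal shares of 1/8 among Yamini, Omkar, Lakshmi, Eshan.
Yamini is living and takes 1/8.
Omkar is living and takes 1/8.
Lakshmi is living and takes 1/8.
Eshan is living and takes 1/8.
Vikram predeceased; the 1/2 allotted to Vikram's branch passes to Vikram's issue by representation.
The 1/2 is divided into 2 equal shares of 1/4 among Usha, Falguni.
Usha is living and takes 1/4.
Falguni is living and takes 1/4.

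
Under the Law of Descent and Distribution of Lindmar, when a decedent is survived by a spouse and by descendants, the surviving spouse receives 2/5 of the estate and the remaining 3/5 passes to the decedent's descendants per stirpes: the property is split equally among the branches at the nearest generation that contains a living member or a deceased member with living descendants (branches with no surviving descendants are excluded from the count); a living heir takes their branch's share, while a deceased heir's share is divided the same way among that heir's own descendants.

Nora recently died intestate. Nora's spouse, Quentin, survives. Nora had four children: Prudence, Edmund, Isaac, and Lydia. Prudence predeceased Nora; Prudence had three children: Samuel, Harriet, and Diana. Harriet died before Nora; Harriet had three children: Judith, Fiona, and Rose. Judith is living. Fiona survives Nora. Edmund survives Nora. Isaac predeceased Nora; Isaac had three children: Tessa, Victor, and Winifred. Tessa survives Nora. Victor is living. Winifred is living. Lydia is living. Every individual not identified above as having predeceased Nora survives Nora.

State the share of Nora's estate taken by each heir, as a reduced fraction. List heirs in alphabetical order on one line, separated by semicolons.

Diana 1/20; Edmund 3/20; Fiona 1/60; Judith 1/60; Lydia 3/20; Quentin 2/5; Rose 1/60; Samuel 1/20; Tessa 1/20; Victor 1/20; Winifred 1/20

Quentin, as surviving spouse, takes 2/5.
The remaining 3/5 passes to Nora's descendants per stirpes.
The 3/5 is divided into 4 equal shares of 3/20 among Prudence, Edmund, Isaac, Lydia.
Prudence predeceased; the 3/20 allotted to Prudence's branch passes to Prudence's issue by representation.
The 3/20 is divided into 3 equal shares of 1/20 among Samuel, Harriet, Diana.
Samuel is living and takes 1/20.
Harriet predeceased; the 1/20 allotted to Harriet's branch passes to Harriet's issue by representation.
The 1/20 is divided into 3 equal shares of 1/60 among Judith, Fiona, Rose.
Judith is living and takes 1/60.
Fiona is living and takes 1/60.
Rose is living and takes 1/60.
Diana is living and takes 1/20.
Edmund is living and takes 3/20.
Isaac predeceased; the 3/20 allotted to Isaac's branch passes to Isaac's issue by representation.
The 3/20 is divided into 3 equal shares of 1/20 among Tessa, Victor, Winifred.
Tessa is living and takes 1/20.
Victor is living and takes 1/20.
Winifred is living and takes 1/20.
Lydia is living and takes 3/20.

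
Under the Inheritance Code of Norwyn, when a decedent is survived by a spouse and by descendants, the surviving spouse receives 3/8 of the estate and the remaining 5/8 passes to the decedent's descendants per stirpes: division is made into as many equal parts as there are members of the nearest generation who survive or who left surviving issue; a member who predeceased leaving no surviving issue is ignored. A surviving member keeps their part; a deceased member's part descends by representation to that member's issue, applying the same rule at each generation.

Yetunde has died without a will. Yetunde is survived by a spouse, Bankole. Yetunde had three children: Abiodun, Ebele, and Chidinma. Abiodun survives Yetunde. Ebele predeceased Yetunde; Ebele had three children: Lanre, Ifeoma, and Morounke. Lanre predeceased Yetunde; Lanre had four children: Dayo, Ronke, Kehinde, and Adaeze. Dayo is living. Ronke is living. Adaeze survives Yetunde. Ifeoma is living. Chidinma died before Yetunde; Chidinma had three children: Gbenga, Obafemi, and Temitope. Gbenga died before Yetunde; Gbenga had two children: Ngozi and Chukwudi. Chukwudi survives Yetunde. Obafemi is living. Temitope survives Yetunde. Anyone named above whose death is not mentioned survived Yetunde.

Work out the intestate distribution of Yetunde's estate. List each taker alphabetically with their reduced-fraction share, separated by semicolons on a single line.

Bankole, as surviving spouse, takes 3/8.
The remaining 5/8 passes to Yetunde's descendants per stirpes.
The 5/8 is divided into 3 equal shares of 5/24 among Abiodun, Ebele, Chidinma.
Abiodun is living and takes 5/24.
Ebele predeceased; the 5/24 allotted to Ebele's branch passes to Ebele's issue by representation.
The 5/24 is divided into 3 equal shares of 5/72 among Lanre, Ifeoma, Morounke.
Lanre predeceased; the 5/72 allotted to Lanre's branch passes to Lanre's issue by representation.
The 5/72 is divided into 4 equal shares of 5/288 among Dayo, Ronke, Kehinde, Adaeze.
Dayo is living and takes 5/288.
Ronke is living and takes 5/288.
Kehinde is living and takes 5/288.
Adaeze is living and takes 5/288.
Ifeoma is living and takes 5/72.
Morounke is living and takes 5/72.
Chidinma predeceased; the 5/24 allotted to Chidinma's branch passes to Chidinma's issue by representation.
The 5/24 is divided into 3 equal shares of 5/72 among Gbenga, Obafemi, Temitope.
Gbenga predeceased; the 5/72 allotted to Gbenga's branch passes to Gbenga's issue by representation.
The 5/72 is divided into 2 equal shares of 5/144 among Ngozi, Chukwudi.
Ngozi is living and takes 5/144.
Chukwudi is living and takes 5/144.
Obafemi is living and takes 5/72.
Temitope is living and takes 5/72.

Abiodun 5/24; Adaeze 5/288; Bankole 3/8; Chukwudi 5/144; Dayo 5/288; Ifeoma 5/72; Kehinde 5/288; Morounke 5/72; Ngozi 5/144; Obafemi 5/72; Ronke 5/288; Temitope 5/72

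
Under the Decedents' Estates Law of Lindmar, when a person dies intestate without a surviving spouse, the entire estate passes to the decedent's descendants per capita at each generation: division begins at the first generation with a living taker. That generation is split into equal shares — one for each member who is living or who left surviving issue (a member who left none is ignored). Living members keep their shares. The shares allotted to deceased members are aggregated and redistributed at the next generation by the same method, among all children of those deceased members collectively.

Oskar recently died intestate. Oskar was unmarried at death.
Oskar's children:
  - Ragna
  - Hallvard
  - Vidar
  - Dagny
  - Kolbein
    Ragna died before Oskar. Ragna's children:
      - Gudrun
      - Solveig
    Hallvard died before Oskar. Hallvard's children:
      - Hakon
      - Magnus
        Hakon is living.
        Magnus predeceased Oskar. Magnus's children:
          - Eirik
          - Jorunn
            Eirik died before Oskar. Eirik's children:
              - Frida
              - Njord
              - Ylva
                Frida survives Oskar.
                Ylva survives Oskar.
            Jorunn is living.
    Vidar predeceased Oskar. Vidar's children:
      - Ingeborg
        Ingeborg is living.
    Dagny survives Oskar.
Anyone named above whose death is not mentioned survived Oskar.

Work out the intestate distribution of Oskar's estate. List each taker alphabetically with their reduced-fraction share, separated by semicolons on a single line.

There is no surviving spouse, so the entire estate passes to Oskar's descendants per capita at each generation.
At generation 1 (Ragna, Hallvard, Vidar, Dagny, Kolbein) there are 5 shares of (1)/5 = 1/5 each.
Living: Dagny and Kolbein — each takes 1/5.
Deceased: Ragna, Hallvard, and Vidar. Their combined 3/5 is pooled and carried to generation 2.
At generation 2 (Gudrun, Solveig, Hakon, Magnus, Ingeborg) there are 5 shares of (3/5)/5 = 3/25 each.
Living: Gudrun, Solveig, Hakon, and Ingeborg — each takes 3/25.
Deceased: Magnus. That 3/25 share is carried to generation 3.
At generation 3 (Eirik, Jorunn) there are 2 shares of (3/25)/2 = 3/50 each.
Living: Jorunn — each takes 3/50.
Deceased: Eirik. That 3/50 share is carried to generation 4.
At generation 4 (Frida, Njord, Ylva) there are 3 shares of (3/50)/3 = 1/50 each.
Living: Frida, Njord, and Ylva — each takes 1/50.

Dagny 1/5; Frida 1/50; Gudrun 3/25; Hakon 3/25; Ingeborg 3/25; Jorunn 3/50; Kolbein 1/5; Njord 1/50; Solveig 3/25; Ylva 1/50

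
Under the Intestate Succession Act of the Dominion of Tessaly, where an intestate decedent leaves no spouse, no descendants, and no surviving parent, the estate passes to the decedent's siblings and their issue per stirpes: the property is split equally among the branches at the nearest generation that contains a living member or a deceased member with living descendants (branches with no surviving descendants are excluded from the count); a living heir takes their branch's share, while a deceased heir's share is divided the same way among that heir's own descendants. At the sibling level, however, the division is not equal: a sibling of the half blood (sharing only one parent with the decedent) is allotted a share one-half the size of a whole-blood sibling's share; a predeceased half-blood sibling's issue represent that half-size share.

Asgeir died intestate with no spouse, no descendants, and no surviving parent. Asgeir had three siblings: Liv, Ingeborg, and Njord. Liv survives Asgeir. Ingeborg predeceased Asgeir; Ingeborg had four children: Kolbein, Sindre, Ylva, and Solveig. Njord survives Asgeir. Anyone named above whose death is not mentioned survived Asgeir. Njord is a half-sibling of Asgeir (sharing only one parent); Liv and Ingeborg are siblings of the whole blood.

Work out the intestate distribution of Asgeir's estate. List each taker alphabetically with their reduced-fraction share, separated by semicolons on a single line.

Kolbein 1/10; Liv 2/5; Njord 1/5; Sindre 1/10; Solveig 1/10; Ylva 1/10

No spouse, descendants, or parent survives, so the estate passes to Asgeir's siblings per stirpes.
Half-blood siblings count for one-half the weight of whole-blood siblings at the initial division.
Dividing 1 in proportion to weights (total weight 5/2): Liv (weight 1) → 2/5; Ingeborg (weight 1) → 2/5; Njord (weight 1/2) → 1/5.
Liv is living and takes 2/5.
Ingeborg predeceased; the 2/5 allotted to Ingeborg's branch passes to Ingeborg's issue by representation.
The 2/5 is divided into 4 equal shares of 1/10 among Kolbein, Sindre, Ylva, Solveig.
Kolbein is living and takes 1/10.
Sindre is living and takes 1/10.
Ylva is living and takes 1/10.
Solveig is living and takes 1/10.
Njord is living and takes 1/5.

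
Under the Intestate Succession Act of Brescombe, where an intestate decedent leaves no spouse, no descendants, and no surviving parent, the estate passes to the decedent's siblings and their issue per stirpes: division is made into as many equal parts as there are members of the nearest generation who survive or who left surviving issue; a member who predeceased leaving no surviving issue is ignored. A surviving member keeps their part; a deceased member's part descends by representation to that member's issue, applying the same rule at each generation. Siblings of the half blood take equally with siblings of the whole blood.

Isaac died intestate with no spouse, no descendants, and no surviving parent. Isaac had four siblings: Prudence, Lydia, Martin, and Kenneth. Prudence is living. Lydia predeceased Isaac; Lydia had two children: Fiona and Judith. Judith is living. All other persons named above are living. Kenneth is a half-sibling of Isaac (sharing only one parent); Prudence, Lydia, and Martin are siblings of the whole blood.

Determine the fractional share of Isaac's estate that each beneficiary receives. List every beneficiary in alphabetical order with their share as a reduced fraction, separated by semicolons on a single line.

No spouse, descendants, or parent survives, so the estate passes to Isaac's siblings per stirpes.
Half-blood and whole-blood siblings take equally under the stated rule.
The estate is divided into 4 equal shares of 1/4 among Prudence, Lydia, Martin, Kenneth.
Prudence is living and takes 1/4.
Lydia predeceased; the 1/4 allotted to Lydia's branch passes to Lydia's issue by representation.
The 1/4 is divided into 2 equal shares of 1/8 among Fiona, Judith.
Fiona is living and takes 1/8.
Judith is living and takes 1/8.
Martin is living and takes 1/4.
Kenneth is living and takes 1/4.

Fiona 1/8; Judith 1/8; Kenneth 1/4; Martin 1/4; Prudence 1/4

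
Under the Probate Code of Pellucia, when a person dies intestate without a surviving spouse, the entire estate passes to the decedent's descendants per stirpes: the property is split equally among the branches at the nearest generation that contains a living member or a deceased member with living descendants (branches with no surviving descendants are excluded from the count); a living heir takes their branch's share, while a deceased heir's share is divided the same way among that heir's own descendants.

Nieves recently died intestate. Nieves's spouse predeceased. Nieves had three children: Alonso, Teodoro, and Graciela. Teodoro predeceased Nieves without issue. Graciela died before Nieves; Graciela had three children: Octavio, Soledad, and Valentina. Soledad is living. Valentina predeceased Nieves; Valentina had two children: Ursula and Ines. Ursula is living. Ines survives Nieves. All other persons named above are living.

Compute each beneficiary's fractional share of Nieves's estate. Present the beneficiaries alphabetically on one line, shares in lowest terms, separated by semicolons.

There is no surviving spouse, so the entire estate passes to Nieves's descendants per stirpes.
Teodoro left no surviving issue, so that branch lapses and is disregarded.
The estate is divided into 2 equal shares of 1/2 among Alonso, Graciela.
Alonso is living and takes 1/2.
Graciela predeceased; the 1/2 allotted to Graciela's branch passes to Graciela's issue by representation.
The 1/2 is divided into 3 equal shares of 1/6 among Octavio, Soledad, Valentina.
Octavio is living and takes 1/6.
Soledad is living and takes 1/6.
Valentina predeceased; the 1/6 allotted to Valentina's branch passes to Valentina's issue by representation.
The 1/6 is divided into 2 equal shares of 1/12 among Ursula, Ines.
Ursula is living and takes 1/12.
Ines is living and takes 1/12.

Alonso 1/2; Ines 1/12; Octavio 1/6; Soledad 1/6; Ursula 1/12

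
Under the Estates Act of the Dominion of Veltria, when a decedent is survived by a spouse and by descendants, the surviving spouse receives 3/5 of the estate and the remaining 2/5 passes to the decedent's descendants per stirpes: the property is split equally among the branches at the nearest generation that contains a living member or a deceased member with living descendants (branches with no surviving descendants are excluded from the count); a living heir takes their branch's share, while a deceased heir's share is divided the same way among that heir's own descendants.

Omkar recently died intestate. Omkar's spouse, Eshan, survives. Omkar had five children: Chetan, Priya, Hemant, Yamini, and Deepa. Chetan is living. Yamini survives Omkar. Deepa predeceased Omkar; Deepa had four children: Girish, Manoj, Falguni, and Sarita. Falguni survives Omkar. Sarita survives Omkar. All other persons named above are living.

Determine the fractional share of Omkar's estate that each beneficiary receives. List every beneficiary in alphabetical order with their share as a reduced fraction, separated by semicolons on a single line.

Chetan 2/25; Eshan 3/5; Falguni 1/50; Girish 1/50; Hemant 2/25; Manoj 1/50; Priya 2/25; Sarita 1/50; Yamini 2/25

Eshan, as surviving spouse, takes 3/5.
The remaining 2/5 passes to Omkar's descendants per stirpes.
The 2/5 is divided into 5 equal shares of 2/25 among Chetan, Priya, Hemant, Yamini, Deepa.
Chetan is living and takes 2/25.
Priya is living and takes 2/25.
Hemant is living and takes 2/25.
Yamini is living and takes 2/25.
Deepa predeceased; the 2/25 allotted to Deepa's branch passes to Deepa's issue by representation.
The 2/25 is divided into 4 equal shares of 1/50 among Girish, Manoj, Falguni, Sarita.
Girish is living and takes 1/50.
Manoj is living and takes 1/50.
Falguni is living and takes 1/50.
Sarita is living and takes 1/50.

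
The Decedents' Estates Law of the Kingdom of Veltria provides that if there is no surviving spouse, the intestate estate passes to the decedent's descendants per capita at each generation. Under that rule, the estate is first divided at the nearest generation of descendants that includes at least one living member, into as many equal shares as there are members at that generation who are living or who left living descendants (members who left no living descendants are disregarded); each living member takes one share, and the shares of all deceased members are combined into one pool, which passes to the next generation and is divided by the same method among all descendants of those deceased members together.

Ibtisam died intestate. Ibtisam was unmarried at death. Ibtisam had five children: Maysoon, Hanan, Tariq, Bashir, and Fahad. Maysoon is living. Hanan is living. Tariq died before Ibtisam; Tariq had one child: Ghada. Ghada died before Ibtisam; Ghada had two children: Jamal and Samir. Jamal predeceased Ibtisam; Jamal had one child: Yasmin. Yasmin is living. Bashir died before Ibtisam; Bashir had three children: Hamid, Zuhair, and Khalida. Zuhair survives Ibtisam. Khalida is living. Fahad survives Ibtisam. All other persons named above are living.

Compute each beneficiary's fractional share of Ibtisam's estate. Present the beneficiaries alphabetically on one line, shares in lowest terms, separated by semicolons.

There is no surviving spouse, so the entire estate passes to Ibtisam's descendants per capita at each generation.
At generation 1 (Maysoon, Hanan, Tariq, Bashir, Fahad) there are 5 shares of (1)/5 = 1/5 each.
Living: Maysoon, Hanan, and Fahad — each takes 1/5.
Deceased: Tariq and Bashir. Their combined 2/5 is pooled and carried to generation 2.
At generation 2 (Ghada, Hamid, Zuhair, Khalida) there are 4 shares of (2/5)/4 = 1/10 each.
Living: Hamid, Zuhair, and Khalida — each takes 1/10.
Deceased: Ghada. That 1/10 share is carried to generation 3.
At generation 3 (Jamal, Samir) there are 2 shares of (1/10)/2 = 1/20 each.
Living: Samir — each takes 1/20.
Deceased: Jamal. That 1/20 share is carried to generation 4.
At generation 4 (Yasmin) there are 1 shares of (1/20)/1 = 1/20 each.
Living: Yasmin — each takes 1/20.

Fahad 1/5; Hamid 1/10; Hanan 1/5; Khalida 1/10; Maysoon 1/5; Samir 1/20; Yasmin 1/20; Zuhair 1/10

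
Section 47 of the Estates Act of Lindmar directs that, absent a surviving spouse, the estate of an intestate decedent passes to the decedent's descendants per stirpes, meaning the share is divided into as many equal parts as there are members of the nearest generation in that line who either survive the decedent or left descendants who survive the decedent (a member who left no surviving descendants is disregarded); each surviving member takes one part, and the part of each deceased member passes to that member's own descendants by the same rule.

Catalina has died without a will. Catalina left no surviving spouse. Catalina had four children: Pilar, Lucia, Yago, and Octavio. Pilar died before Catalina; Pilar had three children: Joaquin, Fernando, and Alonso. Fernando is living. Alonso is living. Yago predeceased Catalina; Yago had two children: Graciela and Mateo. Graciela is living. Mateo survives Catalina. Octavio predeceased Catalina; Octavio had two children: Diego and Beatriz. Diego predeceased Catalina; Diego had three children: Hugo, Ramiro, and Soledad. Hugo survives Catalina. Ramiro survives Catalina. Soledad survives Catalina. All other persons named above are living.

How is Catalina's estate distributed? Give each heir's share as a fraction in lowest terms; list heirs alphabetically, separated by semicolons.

There is no surviving spouse, so the entire estate passes to Catalina's descendants per stirpes.
The estate is divided into 4 equal shares of 1/4 among Pilar, Lucia, Yago, Octavio.
Pilar predeceased; the 1/4 allotted to Pilar's branch passes to Pilar's issue by representation.
The 1/4 is divided into 3 equal shares of 1/12 among Joaquin, Fernando, Alonso.
Joaquin is living and takes 1/12.
Fernando is living and takes 1/12.
Alonso is living and takes 1/12.
Lucia is living and takes 1/4.
Yago predeceased; the 1/4 allotted to Yago's branch passes to Yago's issue by representation.
The 1/4 is divided into 2 equal shares of 1/8 among Graciela, Mateo.
Graciela is living and takes 1/8.
Mateo is living and takes 1/8.
Octavio predeceased; the 1/4 allotted to Octavio's branch passes to Octavio's issue by representation.
The 1/4 is divided into 2 equal shares of 1/8 among Diego, Beatriz.
Diego predeceased; the 1/8 allotted to Diego's branch passes to Diego's issue by representation.
The 1/8 is divided into 3 equal shares of 1/24 among Hugo, Ramiro, Soledad.
Hugo is living and takes 1/24.
Ramiro is living and takes 1/24.
Soledad is living and takes 1/24.
Beatriz is living and takes 1/8.

Alonso 1/12; Beatriz 1/8; Fernando 1/12; Graciela 1/8; Hugo 1/24; Joaquin 1/12; Lucia 1/4; Mateo 1/8; Ramiro 1/24; Soledad 1/24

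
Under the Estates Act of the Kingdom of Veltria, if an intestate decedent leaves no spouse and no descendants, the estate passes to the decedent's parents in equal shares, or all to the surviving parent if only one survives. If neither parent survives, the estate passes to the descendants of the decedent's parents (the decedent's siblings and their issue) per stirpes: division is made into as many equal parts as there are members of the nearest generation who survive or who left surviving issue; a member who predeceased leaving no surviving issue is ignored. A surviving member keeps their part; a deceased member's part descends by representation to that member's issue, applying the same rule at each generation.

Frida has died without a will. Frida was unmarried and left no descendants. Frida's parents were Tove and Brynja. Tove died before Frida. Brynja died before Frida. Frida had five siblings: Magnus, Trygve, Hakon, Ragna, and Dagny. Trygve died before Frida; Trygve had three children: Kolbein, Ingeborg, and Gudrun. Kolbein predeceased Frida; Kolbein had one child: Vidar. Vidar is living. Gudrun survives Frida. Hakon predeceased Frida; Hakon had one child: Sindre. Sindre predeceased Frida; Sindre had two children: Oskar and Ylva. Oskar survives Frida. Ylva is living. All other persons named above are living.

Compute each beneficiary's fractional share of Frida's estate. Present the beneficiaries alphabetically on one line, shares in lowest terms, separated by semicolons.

Neither parent survives and there are no descendants, so the estate passes to Frida's siblings and their issue per stirpes.
The estate is divided into 5 equal shares of 1/5 among Magnus, Trygve, Hakon, Ragna, Dagny.
Magnus is living and takes 1/5.
Trygve predeceased; the 1/5 allotted to Trygve's branch passes to Trygve's issue by representation.
The 1/5 is divided into 3 equal shares of 1/15 among Kolbein, Ingeborg, Gudrun.
Kolbein predeceased; the 1/15 allotted to Kolbein's branch passes to Kolbein's issue by representation.
Vidar is the sole taker at this level and receives the full 1/15.
Ingeborg is living and takes 1/15.
Gudrun is living and takes 1/15.
Hakon predeceased; the 1/5 allotted to Hakon's branch passes to Hakon's issue by representation.
Sindre's line is the sole branch at this level, so the full 1/5 passes to Sindre's issue by representation.
The 1/5 is divided into 2 equal shares of 1/10 among Oskar, Ylva.
Oskar is living and takes 1/10.
Ylva is living and takes 1/10.
Ragna is living and takes 1/5.
Dagny is living and takes 1/5.

Dagny 1/5; Gudrun 1/15; Ingeborg 1/15; Magnus 1/5; Oskar 1/10; Ragna 1/5; Vidar 1/15; Ylva 1/10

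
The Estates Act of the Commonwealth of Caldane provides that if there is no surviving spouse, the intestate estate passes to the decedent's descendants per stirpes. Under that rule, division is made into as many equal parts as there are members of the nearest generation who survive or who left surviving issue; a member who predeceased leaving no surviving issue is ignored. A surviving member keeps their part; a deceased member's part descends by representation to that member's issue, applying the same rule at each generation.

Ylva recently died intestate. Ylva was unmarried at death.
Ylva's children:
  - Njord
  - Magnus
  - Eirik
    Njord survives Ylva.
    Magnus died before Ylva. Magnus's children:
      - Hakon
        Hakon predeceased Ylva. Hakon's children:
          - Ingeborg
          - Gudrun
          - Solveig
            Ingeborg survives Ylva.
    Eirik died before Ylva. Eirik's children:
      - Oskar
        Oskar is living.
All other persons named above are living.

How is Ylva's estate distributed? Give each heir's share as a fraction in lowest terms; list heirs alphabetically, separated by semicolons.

Gudrun 1/9; Ingeborg 1/9; Njord 1/3; Oskar 1/3; Solveig 1/9

There is no surviving spouse, so the entire estate passes to Ylva's descendants per stirpes.
The estate is divided into 3 equal shares of 1/3 among Njord, Magnus, Eirik.
Njord is living and takes 1/3.
Magnus predeceased; the 1/3 allotted to Magnus's branch passes to Magnus's issue by representation.
Hakon's line is the sole branch at this level, so the full 1/3 passes to Hakon's issue by representation.
The 1/3 is divided into 3 equal shares of 1/9 among Ingeborg, Gudrun, Solveig.
Ingeborg is living and takes 1/9.
Gudrun is living and takes 1/9.
Solveig is living and takes 1/9.
Eirik predeceased; the 1/3 allotted to Eirik's branch passes to Eirik's issue by representation.
Oskar is the sole taker at this level and receives the full 1/3.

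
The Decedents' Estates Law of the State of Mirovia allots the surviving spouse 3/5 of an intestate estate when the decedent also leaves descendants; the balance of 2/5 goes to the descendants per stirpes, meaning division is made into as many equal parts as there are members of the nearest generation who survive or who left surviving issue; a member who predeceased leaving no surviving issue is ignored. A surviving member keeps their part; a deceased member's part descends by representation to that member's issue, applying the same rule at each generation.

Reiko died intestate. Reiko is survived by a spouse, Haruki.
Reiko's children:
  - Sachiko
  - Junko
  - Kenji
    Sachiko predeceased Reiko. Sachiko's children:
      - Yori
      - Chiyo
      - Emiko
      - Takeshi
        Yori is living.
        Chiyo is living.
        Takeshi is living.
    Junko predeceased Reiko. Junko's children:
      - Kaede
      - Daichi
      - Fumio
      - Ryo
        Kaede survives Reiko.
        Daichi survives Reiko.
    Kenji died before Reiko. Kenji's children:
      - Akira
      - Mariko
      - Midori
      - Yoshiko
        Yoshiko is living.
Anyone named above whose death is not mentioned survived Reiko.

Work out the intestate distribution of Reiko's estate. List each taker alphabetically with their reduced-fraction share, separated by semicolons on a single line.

Akira 1/30; Chiyo 1/30; Daichi 1/30; Emiko 1/30; Fumio 1/30; Haruki 3/5; Kaede 1/30; Mariko 1/30; Midori 1/30; Ryo 1/30; Takeshi 1/30; Yori 1/30; Yoshiko 1/30

Haruki, as surviving spouse, takes 3/5.
The remaining 2/5 passes to Reiko's descendants per stirpes.
The 2/5 is divided into 3 equal shares of 2/15 among Sachiko, Junko, Kenji.
Sachiko predeceased; the 2/15 allotted to Sachiko's branch passes to Sachiko's issue by representation.
The 2/15 is divided into 4 equal shares of 1/30 among Yori, Chiyo, Emiko, Takeshi.
Yori is living and takes 1/30.
Chiyo is living and takes 1/30.
Emiko is living and takes 1/30.
Takeshi is living and takes 1/30.
Junko predeceased; the 2/15 allotted to Junko's branch passes to Junko's issue by representation.
The 2/15 is divided into 4 equal shares of 1/30 among Kaede, Daichi, Fumio, Ryo.
Kaede is living and takes 1/30.
Daichi is living and takes 1/30.
Fumio is living and takes 1/30.
Ryo is living and takes 1/30.
Kenji predeceased; the 2/15 allotted to Kenji's branch passes to Kenji's issue by representation.
The 2/15 is divided into 4 equal shares of 1/30 among Akira, Mariko, Midori, Yoshiko.
Akira is living and takes 1/30.
Mariko is living and takes 1/30.
Midori is living and takes 1/30.
Yoshiko is living and takes 1/30.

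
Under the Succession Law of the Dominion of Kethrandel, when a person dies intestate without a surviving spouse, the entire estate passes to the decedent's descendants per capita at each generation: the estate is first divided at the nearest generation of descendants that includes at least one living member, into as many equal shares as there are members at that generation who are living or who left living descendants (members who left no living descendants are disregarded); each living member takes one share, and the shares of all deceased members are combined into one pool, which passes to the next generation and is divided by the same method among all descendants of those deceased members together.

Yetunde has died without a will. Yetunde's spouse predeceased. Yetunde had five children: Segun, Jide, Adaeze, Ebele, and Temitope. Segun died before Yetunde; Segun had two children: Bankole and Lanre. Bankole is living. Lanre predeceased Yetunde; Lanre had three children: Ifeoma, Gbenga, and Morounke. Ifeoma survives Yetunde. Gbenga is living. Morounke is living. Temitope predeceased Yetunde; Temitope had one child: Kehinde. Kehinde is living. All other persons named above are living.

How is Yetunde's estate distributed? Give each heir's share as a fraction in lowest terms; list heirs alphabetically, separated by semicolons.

Adaeze 1/5; Bankole 2/15; Ebele 1/5; Gbenga 2/45; Ifeoma 2/45; Jide 1/5; Kehinde 2/15; Morounke 2/45

There is no surviving spouse, so the entire estate passes to Yetunde's descendants per capita at each generation.
At generation 1 (Segun, Jide, Adaeze, Ebele, Temitope) there are 5 shares of (1)/5 = 1/5 each.
Living: Jide, Adaeze, and Ebele — each takes 1/5.
Deceased: Segun and Temitope. Their combined 2/5 is pooled and carried to generation 2.
At generation 2 (Bankole, Lanre, Kehinde) there are 3 shares of (2/5)/3 = 2/15 each.
Living: Bankole and Kehinde — each takes 2/15.
Deceased: Lanre. That 2/15 share is carried to generation 3.
At generation 3 (Ifeoma, Gbenga, Morounke) there are 3 shares of (2/15)/3 = 2/45 each.
Living: Ifeoma, Gbenga, and Morounke — each takes 2/45.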